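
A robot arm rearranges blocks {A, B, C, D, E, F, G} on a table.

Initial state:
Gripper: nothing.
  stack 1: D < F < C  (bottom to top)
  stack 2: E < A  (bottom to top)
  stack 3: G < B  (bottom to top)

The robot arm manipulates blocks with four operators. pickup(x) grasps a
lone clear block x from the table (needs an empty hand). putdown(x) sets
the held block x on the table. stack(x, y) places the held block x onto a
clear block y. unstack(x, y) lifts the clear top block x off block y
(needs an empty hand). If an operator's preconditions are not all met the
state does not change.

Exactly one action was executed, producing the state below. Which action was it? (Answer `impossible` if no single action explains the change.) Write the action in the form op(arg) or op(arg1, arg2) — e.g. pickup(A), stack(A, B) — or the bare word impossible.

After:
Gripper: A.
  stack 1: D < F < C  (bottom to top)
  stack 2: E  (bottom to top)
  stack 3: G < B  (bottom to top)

unstack(A, E)

target: towers=[D/F/C; E; G/B] holding=A
     unstack(B, G) → towers=[D/F/C; E/A; G] holding=B
     unstack(A, E) → towers=[D/F/C; E; G/B] holding=A  ← match
     unstack(C, F) → towers=[D/F; E/A; G/B] holding=C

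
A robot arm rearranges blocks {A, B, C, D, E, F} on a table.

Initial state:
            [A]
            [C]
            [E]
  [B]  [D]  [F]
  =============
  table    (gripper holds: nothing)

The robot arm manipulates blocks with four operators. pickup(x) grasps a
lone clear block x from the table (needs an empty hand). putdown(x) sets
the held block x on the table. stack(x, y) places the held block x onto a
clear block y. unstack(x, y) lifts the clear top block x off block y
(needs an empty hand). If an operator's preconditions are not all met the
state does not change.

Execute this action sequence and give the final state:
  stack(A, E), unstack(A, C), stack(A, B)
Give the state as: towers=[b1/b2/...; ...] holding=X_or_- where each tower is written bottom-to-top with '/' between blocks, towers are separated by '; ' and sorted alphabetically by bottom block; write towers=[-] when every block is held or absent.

towers=[B/A; D; F/E/C] holding=-

step 1 (stack(A, E)) [no-op]: towers=[B; D; F/E/C/A] holding=-
step 2 (unstack(A, C)): towers=[B; D; F/E/C] holding=A
step 3 (stack(A, B)): towers=[B/A; D; F/E/C] holding=-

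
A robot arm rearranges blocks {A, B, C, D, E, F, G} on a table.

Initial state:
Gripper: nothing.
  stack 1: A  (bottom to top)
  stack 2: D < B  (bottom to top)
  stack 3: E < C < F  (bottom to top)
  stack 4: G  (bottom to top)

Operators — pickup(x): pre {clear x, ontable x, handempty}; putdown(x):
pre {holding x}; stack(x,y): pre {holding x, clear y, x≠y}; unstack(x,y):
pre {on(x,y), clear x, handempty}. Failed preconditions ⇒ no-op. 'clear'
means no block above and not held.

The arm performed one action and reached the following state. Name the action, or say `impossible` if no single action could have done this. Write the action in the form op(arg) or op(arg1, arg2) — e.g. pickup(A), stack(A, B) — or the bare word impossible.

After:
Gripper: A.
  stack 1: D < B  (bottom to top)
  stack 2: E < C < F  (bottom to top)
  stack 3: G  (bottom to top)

target: towers=[D/B; E/C/F; G] holding=A
     unstack(B, D) → towers=[A; D; E/C/F; G] holding=B
     unstack(F, C) → towers=[A; D/B; E/C; G] holding=F
         pickup(G) → towers=[A; D/B; E/C/F] holding=G
         pickup(A) → towers=[D/B; E/C/F; G] holding=A  ← match

pickup(A)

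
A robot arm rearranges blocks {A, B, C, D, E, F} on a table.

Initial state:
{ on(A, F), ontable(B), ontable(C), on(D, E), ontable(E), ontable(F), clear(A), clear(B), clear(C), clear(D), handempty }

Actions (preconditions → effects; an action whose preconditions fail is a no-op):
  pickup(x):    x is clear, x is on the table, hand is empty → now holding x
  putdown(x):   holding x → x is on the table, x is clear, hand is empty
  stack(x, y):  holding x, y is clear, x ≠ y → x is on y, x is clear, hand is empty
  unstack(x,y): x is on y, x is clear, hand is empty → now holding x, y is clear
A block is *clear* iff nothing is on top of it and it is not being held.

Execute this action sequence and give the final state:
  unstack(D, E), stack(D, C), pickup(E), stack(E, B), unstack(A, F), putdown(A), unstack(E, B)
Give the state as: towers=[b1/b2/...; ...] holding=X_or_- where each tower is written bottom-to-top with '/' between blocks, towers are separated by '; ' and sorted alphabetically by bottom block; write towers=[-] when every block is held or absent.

towers=[A; B; C/D; F] holding=E

step 1 (unstack(D, E)): towers=[B; C; E; F/A] holding=D
step 2 (stack(D, C)): towers=[B; C/D; E; F/A] holding=-
step 3 (pickup(E)): towers=[B; C/D; F/A] holding=E
step 4 (stack(E, B)): towers=[B/E; C/D; F/A] holding=-
step 5 (unstack(A, F)): towers=[B/E; C/D; F] holding=A
step 6 (putdown(A)): towers=[A; B/E; C/D; F] holding=-
step 7 (unstack(E, B)): towers=[A; B; C/D; F] holding=E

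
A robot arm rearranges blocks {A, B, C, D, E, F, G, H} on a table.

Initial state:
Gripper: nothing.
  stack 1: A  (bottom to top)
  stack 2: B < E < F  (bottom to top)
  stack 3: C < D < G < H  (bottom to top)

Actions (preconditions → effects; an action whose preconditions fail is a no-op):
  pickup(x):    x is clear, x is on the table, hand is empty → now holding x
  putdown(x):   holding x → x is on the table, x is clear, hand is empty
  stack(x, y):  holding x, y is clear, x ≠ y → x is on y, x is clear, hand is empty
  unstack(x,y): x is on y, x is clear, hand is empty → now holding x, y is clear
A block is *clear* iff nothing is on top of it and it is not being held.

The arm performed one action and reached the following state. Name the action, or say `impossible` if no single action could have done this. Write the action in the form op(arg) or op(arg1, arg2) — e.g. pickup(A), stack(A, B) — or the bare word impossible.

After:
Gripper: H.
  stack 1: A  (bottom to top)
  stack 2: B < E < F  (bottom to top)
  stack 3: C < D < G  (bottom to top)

target: towers=[A; B/E/F; C/D/G] holding=H
         pickup(A) → towers=[B/E/F; C/D/G/H] holding=A
     unstack(H, G) → towers=[A; B/E/F; C/D/G] holding=H  ← match
     unstack(F, E) → towers=[A; B/E; C/D/G/H] holding=F

unstack(H, G)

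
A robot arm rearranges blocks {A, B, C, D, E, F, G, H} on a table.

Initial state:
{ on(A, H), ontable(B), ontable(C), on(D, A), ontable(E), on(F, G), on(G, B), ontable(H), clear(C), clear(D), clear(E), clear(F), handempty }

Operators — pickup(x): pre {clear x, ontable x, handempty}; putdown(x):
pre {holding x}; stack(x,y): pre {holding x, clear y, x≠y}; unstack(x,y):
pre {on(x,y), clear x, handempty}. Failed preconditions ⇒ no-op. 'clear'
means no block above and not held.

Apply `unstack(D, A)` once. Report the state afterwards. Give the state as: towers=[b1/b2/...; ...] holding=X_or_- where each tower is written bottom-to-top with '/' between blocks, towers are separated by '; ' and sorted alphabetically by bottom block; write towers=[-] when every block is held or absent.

towers=[B/G/F; C; E; H/A] holding=D

before: towers=[B/G/F; C; E; H/A/D] holding=-
pre[unstack(D, A)]: on(D,A) yes, clear(D) yes, handempty yes
all met → apply unstack(D, A)
after:  towers=[B/G/F; C; E; H/A] holding=D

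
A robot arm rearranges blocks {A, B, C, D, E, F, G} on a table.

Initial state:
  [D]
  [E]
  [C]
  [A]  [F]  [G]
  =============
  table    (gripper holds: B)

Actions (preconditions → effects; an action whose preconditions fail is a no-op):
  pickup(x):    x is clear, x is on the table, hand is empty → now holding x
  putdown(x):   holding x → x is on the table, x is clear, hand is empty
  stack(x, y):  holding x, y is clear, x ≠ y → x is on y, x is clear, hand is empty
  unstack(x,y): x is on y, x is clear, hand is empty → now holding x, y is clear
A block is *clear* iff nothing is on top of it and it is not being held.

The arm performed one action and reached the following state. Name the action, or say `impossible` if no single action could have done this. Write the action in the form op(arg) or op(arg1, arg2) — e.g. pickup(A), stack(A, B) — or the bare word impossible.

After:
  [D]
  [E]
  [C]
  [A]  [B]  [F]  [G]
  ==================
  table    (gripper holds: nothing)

target: towers=[A/C/E/D; B; F; G] holding=-
        putdown(B) → towers=[A/C/E/D; B; F; G] holding=-  ← match
       stack(B, F) → towers=[A/C/E/D; F/B; G] holding=-
       stack(B, G) → towers=[A/C/E/D; F; G/B] holding=-
       stack(B, D) → towers=[A/C/E/D/B; F; G] holding=-

putdown(B)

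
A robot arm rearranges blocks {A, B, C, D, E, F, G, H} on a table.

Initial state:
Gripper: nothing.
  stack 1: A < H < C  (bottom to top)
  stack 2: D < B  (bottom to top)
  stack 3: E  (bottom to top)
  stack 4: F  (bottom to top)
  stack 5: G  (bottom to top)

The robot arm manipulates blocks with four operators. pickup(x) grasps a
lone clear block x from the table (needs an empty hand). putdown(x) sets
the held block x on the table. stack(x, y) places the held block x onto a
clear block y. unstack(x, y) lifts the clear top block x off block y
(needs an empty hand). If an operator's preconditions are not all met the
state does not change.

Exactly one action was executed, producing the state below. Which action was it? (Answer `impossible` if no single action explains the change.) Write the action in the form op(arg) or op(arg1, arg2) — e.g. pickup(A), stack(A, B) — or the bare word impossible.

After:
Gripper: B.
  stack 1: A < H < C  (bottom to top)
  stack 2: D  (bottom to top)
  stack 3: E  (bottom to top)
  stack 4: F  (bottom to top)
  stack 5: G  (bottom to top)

target: towers=[A/H/C; D; E; F; G] holding=B
         pickup(G) → towers=[A/H/C; D/B; E; F] holding=G
         pickup(E) → towers=[A/H/C; D/B; F; G] holding=E
     unstack(B, D) → towers=[A/H/C; D; E; F; G] holding=B  ← match
         pickup(F) → towers=[A/H/C; D/B; E; G] holding=F
     unstack(C, H) → towers=[A/H; D/B; E; F; G] holding=C

unstack(B, D)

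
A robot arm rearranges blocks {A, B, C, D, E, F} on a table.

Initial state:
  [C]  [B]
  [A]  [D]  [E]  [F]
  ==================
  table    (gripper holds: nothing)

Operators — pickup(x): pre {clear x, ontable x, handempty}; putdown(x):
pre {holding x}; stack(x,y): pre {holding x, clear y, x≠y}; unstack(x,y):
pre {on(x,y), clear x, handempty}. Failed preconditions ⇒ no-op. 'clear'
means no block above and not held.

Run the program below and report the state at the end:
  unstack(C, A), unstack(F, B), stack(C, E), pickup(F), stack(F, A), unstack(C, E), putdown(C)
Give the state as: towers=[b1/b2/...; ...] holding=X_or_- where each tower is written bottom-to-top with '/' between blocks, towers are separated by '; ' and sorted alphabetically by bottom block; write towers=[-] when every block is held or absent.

towers=[A/F; C; D/B; E] holding=-

step 1 (unstack(C, A)): towers=[A; D/B; E; F] holding=C
step 2 (unstack(F, B)) [no-op]: towers=[A; D/B; E; F] holding=C
step 3 (stack(C, E)): towers=[A; D/B; E/C; F] holding=-
step 4 (pickup(F)): towers=[A; D/B; E/C] holding=F
step 5 (stack(F, A)): towers=[A/F; D/B; E/C] holding=-
step 6 (unstack(C, E)): towers=[A/F; D/B; E] holding=C
step 7 (putdown(C)): towers=[A/F; C; D/B; E] holding=-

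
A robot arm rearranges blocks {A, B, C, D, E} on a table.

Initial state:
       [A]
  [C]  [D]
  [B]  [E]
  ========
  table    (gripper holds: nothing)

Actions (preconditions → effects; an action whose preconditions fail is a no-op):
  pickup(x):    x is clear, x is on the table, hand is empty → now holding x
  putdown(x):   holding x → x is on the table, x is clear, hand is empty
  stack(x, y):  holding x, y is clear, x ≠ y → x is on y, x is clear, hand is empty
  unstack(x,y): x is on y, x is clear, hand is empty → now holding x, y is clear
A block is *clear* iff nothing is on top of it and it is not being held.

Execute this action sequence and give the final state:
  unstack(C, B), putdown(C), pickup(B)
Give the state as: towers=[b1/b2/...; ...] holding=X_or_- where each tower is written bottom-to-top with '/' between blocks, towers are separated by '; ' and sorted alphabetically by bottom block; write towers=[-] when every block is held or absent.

towers=[C; E/D/A] holding=B

step 1 (unstack(C, B)): towers=[B; E/D/A] holding=C
step 2 (putdown(C)): towers=[B; C; E/D/A] holding=-
step 3 (pickup(B)): towers=[C; E/D/A] holding=B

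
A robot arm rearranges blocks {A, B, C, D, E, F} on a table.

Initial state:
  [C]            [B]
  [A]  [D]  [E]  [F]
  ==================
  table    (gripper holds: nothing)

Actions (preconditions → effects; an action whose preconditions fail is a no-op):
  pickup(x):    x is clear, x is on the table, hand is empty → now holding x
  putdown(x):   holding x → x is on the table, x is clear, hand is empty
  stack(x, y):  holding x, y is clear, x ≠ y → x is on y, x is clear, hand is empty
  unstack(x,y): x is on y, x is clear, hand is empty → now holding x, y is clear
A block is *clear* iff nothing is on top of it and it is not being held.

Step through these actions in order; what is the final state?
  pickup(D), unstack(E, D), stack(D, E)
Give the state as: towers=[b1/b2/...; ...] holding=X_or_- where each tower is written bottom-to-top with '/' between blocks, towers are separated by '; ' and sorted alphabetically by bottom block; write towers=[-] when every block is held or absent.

towers=[A/C; E/D; F/B] holding=-

step 1 (pickup(D)): towers=[A/C; E; F/B] holding=D
step 2 (unstack(E, D)) [no-op]: towers=[A/C; E; F/B] holding=D
step 3 (stack(D, E)): towers=[A/C; E/D; F/B] holding=-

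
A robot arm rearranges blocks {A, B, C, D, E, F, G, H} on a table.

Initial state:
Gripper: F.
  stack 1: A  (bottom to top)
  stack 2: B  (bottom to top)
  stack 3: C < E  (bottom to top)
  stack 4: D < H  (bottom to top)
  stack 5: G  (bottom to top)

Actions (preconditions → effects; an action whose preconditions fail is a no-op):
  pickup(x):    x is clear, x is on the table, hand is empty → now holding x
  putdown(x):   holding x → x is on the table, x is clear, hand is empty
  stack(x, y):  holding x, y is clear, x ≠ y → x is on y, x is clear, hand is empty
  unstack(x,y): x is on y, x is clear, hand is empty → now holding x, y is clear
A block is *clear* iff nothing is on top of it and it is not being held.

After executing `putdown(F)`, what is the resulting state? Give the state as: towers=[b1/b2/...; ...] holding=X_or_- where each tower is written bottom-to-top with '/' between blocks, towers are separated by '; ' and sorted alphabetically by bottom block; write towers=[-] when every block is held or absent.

before: towers=[A; B; C/E; D/H; G] holding=F
pre[putdown(F)]: holding(F) ok
all met → apply putdown(F)
after:  towers=[A; B; C/E; D/H; F; G] holding=-

towers=[A; B; C/E; D/H; F; G] holding=-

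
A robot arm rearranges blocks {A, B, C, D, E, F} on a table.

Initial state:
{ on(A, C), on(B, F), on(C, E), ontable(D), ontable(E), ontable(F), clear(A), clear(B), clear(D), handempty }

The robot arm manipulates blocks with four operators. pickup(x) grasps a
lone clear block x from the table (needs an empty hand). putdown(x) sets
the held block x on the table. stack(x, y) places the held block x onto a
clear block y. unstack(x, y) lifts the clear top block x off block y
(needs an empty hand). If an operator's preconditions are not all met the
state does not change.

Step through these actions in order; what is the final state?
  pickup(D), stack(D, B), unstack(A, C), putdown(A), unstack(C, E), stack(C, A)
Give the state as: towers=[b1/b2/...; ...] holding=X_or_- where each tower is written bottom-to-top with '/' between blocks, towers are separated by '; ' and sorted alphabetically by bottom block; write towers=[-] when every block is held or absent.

towers=[A/C; E; F/B/D] holding=-

step 1 (pickup(D)): towers=[E/C/A; F/B] holding=D
step 2 (stack(D, B)): towers=[E/C/A; F/B/D] holding=-
step 3 (unstack(A, C)): towers=[E/C; F/B/D] holding=A
step 4 (putdown(A)): towers=[A; E/C; F/B/D] holding=-
step 5 (unstack(C, E)): towers=[A; E; F/B/D] holding=C
step 6 (stack(C, A)): towers=[A/C; E; F/B/D] holding=-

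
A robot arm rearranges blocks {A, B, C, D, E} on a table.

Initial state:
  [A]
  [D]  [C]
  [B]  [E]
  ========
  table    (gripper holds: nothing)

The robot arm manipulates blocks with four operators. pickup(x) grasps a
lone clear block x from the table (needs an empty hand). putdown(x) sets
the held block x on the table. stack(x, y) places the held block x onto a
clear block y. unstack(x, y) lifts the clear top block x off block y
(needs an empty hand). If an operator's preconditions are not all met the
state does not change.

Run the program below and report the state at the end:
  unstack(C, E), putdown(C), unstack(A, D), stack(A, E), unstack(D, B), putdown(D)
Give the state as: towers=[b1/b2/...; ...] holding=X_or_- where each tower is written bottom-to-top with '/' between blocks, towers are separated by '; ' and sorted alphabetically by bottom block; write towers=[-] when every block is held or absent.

towers=[B; C; D; E/A] holding=-

step 1 (unstack(C, E)): towers=[B/D/A; E] holding=C
step 2 (putdown(C)): towers=[B/D/A; C; E] holding=-
step 3 (unstack(A, D)): towers=[B/D; C; E] holding=A
step 4 (stack(A, E)): towers=[B/D; C; E/A] holding=-
step 5 (unstack(D, B)): towers=[B; C; E/A] holding=D
step 6 (putdown(D)): towers=[B; C; D; E/A] holding=-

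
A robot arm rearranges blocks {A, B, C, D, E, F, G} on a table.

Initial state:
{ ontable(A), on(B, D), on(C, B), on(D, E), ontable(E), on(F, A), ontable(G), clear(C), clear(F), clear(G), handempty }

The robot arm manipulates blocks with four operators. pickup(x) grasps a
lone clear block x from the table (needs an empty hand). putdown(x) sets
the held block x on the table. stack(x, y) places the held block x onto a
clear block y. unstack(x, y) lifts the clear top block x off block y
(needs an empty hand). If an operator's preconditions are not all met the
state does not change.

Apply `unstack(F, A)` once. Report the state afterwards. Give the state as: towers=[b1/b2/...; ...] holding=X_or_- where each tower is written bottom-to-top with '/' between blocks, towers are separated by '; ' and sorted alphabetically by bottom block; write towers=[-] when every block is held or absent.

towers=[A; E/D/B/C; G] holding=F

before: towers=[A/F; E/D/B/C; G] holding=-
pre[unstack(F, A)]: on(F,A) ✓, clear(F) ✓, handempty ✓
all met → apply unstack(F, A)
after:  towers=[A; E/D/B/C; G] holding=F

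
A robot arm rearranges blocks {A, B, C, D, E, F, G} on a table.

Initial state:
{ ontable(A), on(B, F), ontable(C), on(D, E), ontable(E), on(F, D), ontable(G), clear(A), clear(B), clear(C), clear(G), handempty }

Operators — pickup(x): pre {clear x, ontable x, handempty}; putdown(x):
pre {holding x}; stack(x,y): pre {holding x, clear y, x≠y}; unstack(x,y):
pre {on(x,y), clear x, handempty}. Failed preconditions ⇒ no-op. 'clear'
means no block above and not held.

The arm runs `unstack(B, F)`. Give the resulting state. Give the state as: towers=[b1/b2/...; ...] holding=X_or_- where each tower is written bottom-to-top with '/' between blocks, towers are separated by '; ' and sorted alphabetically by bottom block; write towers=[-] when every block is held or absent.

before: towers=[A; C; E/D/F/B; G] holding=-
pre[unstack(B, F)]: on(B,F) yes, clear(B) yes, handempty yes
all met → apply unstack(B, F)
after:  towers=[A; C; E/D/F; G] holding=B

towers=[A; C; E/D/F; G] holding=B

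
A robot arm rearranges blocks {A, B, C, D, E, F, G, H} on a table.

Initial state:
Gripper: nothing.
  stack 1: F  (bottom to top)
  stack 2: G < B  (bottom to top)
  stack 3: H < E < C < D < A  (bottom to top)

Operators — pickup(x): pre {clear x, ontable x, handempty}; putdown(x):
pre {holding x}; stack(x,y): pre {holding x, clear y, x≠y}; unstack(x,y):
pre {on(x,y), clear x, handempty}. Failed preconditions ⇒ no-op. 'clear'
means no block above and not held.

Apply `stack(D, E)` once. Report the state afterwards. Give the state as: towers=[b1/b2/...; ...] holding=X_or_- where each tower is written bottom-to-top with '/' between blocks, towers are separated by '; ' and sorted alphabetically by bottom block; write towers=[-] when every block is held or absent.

towers=[F; G/B; H/E/C/D/A] holding=-

before: towers=[F; G/B; H/E/C/D/A] holding=-
pre[stack(D, E)]: holding(D) fail, clear(E) fail, D≠E ok
holding(D), clear(E) unmet → stack(D, E) is a no-op
after:  towers=[F; G/B; H/E/C/D/A] holding=-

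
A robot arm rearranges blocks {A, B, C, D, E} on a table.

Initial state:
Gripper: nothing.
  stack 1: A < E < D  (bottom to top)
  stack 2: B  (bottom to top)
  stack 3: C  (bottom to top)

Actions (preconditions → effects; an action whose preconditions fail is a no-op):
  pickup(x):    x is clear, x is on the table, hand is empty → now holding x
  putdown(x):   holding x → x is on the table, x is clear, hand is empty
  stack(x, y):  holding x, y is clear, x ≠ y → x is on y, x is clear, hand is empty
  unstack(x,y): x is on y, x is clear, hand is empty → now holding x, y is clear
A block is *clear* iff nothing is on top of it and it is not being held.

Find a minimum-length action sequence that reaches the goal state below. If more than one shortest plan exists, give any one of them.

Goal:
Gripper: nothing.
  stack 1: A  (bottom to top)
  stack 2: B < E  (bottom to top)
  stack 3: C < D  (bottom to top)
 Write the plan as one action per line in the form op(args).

unstack(D, E)
stack(D, C)
unstack(E, A)
stack(E, B)

step 1 (unstack(D, E)): towers=[A/E; B; C] holding=D
step 2 (stack(D, C)): towers=[A/E; B; C/D] holding=-
step 3 (unstack(E, A)): towers=[A; B; C/D] holding=E
step 4 (stack(E, B)): towers=[A; B/E; C/D] holding=-
goal check: towers=[A; B/E; C/D] holding=- — reached (length 4, optimal by BFS)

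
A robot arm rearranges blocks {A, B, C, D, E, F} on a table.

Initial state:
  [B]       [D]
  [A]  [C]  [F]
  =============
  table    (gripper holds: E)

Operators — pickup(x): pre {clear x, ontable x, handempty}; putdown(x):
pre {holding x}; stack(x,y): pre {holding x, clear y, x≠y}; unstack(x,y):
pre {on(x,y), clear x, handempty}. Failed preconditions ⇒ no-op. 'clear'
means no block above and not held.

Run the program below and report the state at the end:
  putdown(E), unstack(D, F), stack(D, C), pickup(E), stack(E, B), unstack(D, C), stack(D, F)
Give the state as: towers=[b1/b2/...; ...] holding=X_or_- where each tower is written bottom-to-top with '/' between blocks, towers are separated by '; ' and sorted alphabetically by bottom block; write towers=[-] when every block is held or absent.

towers=[A/B/E; C; F/D] holding=-

step 1 (putdown(E)): towers=[A/B; C; E; F/D] holding=-
step 2 (unstack(D, F)): towers=[A/B; C; E; F] holding=D
step 3 (stack(D, C)): towers=[A/B; C/D; E; F] holding=-
step 4 (pickup(E)): towers=[A/B; C/D; F] holding=E
step 5 (stack(E, B)): towers=[A/B/E; C/D; F] holding=-
step 6 (unstack(D, C)): towers=[A/B/E; C; F] holding=D
step 7 (stack(D, F)): towers=[A/B/E; C; F/D] holding=-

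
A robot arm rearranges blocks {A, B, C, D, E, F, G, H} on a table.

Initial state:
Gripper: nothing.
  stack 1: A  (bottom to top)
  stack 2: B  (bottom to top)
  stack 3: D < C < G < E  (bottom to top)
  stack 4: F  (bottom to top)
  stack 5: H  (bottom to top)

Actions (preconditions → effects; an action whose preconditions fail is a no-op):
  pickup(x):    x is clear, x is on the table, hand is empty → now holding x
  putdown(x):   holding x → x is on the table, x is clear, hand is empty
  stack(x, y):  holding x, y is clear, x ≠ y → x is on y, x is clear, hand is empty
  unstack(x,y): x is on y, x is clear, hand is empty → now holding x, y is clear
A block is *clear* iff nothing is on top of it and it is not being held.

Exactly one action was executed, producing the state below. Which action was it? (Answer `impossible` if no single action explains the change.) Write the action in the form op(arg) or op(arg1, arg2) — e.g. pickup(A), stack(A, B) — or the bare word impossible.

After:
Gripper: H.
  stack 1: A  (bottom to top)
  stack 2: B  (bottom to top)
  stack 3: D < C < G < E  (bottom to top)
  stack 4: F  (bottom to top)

pickup(H)

target: towers=[A; B; D/C/G/E; F] holding=H
         pickup(A) → towers=[B; D/C/G/E; F; H] holding=A
     unstack(E, G) → towers=[A; B; D/C/G; F; H] holding=E
         pickup(H) → towers=[A; B; D/C/G/E; F] holding=H  ← match
         pickup(B) → towers=[A; D/C/G/E; F; H] holding=B
         pickup(F) → towers=[A; B; D/C/G/E; H] holding=F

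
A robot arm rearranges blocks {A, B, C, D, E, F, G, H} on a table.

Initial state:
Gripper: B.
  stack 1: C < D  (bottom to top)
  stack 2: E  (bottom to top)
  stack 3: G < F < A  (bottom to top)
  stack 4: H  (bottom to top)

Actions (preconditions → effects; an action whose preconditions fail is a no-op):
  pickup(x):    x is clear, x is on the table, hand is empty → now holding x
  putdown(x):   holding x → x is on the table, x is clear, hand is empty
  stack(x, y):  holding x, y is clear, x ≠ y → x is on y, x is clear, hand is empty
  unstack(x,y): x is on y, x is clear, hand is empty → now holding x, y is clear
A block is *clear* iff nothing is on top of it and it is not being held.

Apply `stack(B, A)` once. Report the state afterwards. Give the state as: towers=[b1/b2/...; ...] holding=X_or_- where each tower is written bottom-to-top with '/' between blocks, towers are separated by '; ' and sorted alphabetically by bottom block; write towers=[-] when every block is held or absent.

before: towers=[C/D; E; G/F/A; H] holding=B
pre[stack(B, A)]: holding(B) ok, clear(A) ok, B≠A ok
all met → apply stack(B, A)
after:  towers=[C/D; E; G/F/A/B; H] holding=-

towers=[C/D; E; G/F/A/B; H] holding=-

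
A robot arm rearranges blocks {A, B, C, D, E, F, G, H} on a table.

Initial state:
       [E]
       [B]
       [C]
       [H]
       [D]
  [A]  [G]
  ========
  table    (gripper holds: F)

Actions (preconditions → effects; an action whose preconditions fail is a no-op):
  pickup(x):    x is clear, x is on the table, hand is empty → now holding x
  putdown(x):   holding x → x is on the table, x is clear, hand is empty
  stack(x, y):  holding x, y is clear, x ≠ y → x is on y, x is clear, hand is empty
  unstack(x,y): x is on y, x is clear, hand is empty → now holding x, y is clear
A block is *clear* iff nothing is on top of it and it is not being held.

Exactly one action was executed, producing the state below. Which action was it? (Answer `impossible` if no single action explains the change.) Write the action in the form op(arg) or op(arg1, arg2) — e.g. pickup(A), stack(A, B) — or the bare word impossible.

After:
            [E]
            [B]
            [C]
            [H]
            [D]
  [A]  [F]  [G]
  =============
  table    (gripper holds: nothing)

target: towers=[A; F; G/D/H/C/B/E] holding=-
        putdown(F) → towers=[A; F; G/D/H/C/B/E] holding=-  ← match
       stack(F, A) → towers=[A/F; G/D/H/C/B/E] holding=-
       stack(F, E) → towers=[A; G/D/H/C/B/E/F] holding=-

putdown(F)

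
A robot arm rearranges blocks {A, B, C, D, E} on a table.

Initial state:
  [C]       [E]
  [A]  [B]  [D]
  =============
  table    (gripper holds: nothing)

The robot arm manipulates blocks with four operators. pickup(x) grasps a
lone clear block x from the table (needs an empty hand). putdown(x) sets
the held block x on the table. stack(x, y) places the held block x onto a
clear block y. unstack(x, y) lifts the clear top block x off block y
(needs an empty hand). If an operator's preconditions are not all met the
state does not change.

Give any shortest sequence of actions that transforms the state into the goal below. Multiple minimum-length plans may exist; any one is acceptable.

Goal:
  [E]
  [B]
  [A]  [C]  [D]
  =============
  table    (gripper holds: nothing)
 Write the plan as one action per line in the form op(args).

unstack(C, A)
putdown(C)
pickup(B)
stack(B, A)
unstack(E, D)
stack(E, B)

step 1 (unstack(C, A)): towers=[A; B; D/E] holding=C
step 2 (putdown(C)): towers=[A; B; C; D/E] holding=-
step 3 (pickup(B)): towers=[A; C; D/E] holding=B
step 4 (stack(B, A)): towers=[A/B; C; D/E] holding=-
step 5 (unstack(E, D)): towers=[A/B; C; D] holding=E
step 6 (stack(E, B)): towers=[A/B/E; C; D] holding=-
goal check: towers=[A/B/E; C; D] holding=- — reached (length 6, optimal by BFS)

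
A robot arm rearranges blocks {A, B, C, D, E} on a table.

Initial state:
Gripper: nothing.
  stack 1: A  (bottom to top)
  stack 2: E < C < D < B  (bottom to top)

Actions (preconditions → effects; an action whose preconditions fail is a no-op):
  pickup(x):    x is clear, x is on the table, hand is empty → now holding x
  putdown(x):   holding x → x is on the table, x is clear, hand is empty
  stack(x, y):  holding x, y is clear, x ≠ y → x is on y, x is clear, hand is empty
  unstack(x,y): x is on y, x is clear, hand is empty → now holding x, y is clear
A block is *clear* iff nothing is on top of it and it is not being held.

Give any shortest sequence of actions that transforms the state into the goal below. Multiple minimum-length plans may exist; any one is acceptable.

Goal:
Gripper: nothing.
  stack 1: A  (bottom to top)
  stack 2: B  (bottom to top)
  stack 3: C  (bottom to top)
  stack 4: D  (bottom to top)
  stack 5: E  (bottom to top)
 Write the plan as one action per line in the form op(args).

step 1 (unstack(B, D)): towers=[A; E/C/D] holding=B
step 2 (putdown(B)): towers=[A; B; E/C/D] holding=-
step 3 (unstack(D, C)): towers=[A; B; E/C] holding=D
step 4 (putdown(D)): towers=[A; B; D; E/C] holding=-
step 5 (unstack(C, E)): towers=[A; B; D; E] holding=C
step 6 (putdown(C)): towers=[A; B; C; D; E] holding=-
goal check: towers=[A; B; C; D; E] holding=- — reached (length 6, optimal by BFS)

unstack(B, D)
putdown(B)
unstack(D, C)
putdown(D)
unstack(C, E)
putdown(C)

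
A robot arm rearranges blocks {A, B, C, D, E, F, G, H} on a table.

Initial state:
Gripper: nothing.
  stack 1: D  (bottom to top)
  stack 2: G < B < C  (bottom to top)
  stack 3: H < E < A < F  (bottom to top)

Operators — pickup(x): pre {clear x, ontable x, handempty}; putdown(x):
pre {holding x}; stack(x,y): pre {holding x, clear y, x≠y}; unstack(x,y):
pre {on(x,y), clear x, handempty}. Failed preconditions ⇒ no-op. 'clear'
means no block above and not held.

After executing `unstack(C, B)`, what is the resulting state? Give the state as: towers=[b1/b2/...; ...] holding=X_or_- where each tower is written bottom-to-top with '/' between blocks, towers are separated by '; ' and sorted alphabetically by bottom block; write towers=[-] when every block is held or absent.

before: towers=[D; G/B/C; H/E/A/F] holding=-
pre[unstack(C, B)]: on(C,B) yes, clear(C) yes, handempty yes
all met → apply unstack(C, B)
after:  towers=[D; G/B; H/E/A/F] holding=C

towers=[D; G/B; H/E/A/F] holding=C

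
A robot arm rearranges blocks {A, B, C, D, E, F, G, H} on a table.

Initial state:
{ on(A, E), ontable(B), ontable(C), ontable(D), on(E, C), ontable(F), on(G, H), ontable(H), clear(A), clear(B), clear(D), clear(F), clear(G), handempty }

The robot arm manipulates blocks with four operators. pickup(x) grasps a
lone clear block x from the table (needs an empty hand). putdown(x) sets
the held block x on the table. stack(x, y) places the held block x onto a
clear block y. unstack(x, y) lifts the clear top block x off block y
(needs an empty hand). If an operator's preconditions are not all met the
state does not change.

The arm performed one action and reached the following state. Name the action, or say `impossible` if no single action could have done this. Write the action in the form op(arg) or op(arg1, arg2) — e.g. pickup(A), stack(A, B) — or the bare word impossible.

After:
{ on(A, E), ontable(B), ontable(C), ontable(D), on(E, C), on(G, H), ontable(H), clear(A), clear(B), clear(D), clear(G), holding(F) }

target: towers=[B; C/E/A; D; H/G] holding=F
     unstack(G, H) → towers=[B; C/E/A; D; F; H] holding=G
     unstack(A, E) → towers=[B; C/E; D; F; H/G] holding=A
         pickup(B) → towers=[C/E/A; D; F; H/G] holding=B
         pickup(F) → towers=[B; C/E/A; D; H/G] holding=F  ← match
         pickup(D) → towers=[B; C/E/A; F; H/G] holding=D

pickup(F)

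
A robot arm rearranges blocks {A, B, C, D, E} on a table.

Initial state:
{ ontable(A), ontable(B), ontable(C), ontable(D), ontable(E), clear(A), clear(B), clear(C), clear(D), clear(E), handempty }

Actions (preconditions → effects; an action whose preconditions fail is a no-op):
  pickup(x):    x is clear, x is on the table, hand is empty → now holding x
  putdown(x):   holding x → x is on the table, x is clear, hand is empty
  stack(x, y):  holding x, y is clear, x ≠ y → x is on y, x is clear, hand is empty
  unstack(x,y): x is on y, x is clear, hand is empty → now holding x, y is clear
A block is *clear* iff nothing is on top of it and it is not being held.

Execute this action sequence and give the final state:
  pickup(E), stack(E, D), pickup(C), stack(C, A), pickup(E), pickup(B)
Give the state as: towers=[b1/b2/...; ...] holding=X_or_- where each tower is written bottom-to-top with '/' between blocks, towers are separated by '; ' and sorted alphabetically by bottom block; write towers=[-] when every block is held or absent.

towers=[A/C; D/E] holding=B

step 1 (pickup(E)): towers=[A; B; C; D] holding=E
step 2 (stack(E, D)): towers=[A; B; C; D/E] holding=-
step 3 (pickup(C)): towers=[A; B; D/E] holding=C
step 4 (stack(C, A)): towers=[A/C; B; D/E] holding=-
step 5 (pickup(E)) [no-op]: towers=[A/C; B; D/E] holding=-
step 6 (pickup(B)): towers=[A/C; D/E] holding=B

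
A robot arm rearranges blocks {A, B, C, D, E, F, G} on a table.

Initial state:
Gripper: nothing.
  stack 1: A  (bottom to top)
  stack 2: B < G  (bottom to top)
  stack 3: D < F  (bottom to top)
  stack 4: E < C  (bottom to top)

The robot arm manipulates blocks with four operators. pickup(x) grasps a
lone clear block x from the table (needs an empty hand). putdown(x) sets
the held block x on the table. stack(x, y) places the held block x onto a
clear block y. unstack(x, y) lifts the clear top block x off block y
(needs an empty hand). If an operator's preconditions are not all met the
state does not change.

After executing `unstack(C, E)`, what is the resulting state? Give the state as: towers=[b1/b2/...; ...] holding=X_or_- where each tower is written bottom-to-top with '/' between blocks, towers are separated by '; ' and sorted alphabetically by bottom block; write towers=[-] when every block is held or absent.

before: towers=[A; B/G; D/F; E/C] holding=-
pre[unstack(C, E)]: on(C,E) ok, clear(C) ok, handempty ok
all met → apply unstack(C, E)
after:  towers=[A; B/G; D/F; E] holding=C

towers=[A; B/G; D/F; E] holding=C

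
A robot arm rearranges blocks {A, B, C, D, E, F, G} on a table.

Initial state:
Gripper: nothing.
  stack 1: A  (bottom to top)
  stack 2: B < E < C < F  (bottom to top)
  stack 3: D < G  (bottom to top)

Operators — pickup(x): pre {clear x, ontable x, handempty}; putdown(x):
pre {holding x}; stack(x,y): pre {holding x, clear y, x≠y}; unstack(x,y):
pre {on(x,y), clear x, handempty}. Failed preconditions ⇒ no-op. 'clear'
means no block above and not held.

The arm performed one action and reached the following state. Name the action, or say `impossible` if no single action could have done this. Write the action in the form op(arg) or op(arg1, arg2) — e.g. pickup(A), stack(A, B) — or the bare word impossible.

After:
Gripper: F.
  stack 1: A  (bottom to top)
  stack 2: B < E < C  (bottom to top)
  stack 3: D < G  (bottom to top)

target: towers=[A; B/E/C; D/G] holding=F
     unstack(F, C) → towers=[A; B/E/C; D/G] holding=F  ← match
     unstack(G, D) → towers=[A; B/E/C/F; D] holding=G
         pickup(A) → towers=[B/E/C/F; D/G] holding=A

unstack(F, C)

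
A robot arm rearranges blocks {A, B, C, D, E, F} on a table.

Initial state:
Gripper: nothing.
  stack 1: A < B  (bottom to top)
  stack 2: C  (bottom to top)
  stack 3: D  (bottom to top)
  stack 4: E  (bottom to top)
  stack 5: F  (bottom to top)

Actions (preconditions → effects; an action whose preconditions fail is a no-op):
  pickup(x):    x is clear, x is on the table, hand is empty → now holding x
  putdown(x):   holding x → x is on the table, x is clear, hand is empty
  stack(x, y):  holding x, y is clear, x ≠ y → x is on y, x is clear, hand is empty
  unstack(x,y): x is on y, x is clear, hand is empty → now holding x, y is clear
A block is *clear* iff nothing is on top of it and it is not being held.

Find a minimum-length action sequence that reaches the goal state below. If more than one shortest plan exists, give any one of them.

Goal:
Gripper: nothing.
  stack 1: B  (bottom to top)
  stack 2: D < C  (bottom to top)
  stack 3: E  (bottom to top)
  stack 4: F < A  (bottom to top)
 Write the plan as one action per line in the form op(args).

unstack(B, A)
putdown(B)
pickup(A)
stack(A, F)
pickup(C)
stack(C, D)

step 1 (unstack(B, A)): towers=[A; C; D; E; F] holding=B
step 2 (putdown(B)): towers=[A; B; C; D; E; F] holding=-
step 3 (pickup(A)): towers=[B; C; D; E; F] holding=A
step 4 (stack(A, F)): towers=[B; C; D; E; F/A] holding=-
step 5 (pickup(C)): towers=[B; D; E; F/A] holding=C
step 6 (stack(C, D)): towers=[B; D/C; E; F/A] holding=-
goal check: towers=[B; D/C; E; F/A] holding=- — reached (length 6, optimal by BFS)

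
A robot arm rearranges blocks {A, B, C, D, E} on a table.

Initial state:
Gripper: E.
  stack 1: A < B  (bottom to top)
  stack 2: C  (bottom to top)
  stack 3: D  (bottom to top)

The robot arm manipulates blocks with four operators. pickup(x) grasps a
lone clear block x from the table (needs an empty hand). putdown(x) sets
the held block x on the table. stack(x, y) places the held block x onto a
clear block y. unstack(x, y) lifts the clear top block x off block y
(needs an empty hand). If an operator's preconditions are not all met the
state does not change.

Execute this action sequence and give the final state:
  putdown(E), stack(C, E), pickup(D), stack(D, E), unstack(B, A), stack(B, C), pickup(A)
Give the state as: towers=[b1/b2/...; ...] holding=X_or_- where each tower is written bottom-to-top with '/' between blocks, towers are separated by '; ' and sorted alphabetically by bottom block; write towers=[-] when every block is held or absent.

step 1 (putdown(E)): towers=[A/B; C; D; E] holding=-
step 2 (stack(C, E)) [no-op]: towers=[A/B; C; D; E] holding=-
step 3 (pickup(D)): towers=[A/B; C; E] holding=D
step 4 (stack(D, E)): towers=[A/B; C; E/D] holding=-
step 5 (unstack(B, A)): towers=[A; C; E/D] holding=B
step 6 (stack(B, C)): towers=[A; C/B; E/D] holding=-
step 7 (pickup(A)): towers=[C/B; E/D] holding=A

towers=[C/B; E/D] holding=A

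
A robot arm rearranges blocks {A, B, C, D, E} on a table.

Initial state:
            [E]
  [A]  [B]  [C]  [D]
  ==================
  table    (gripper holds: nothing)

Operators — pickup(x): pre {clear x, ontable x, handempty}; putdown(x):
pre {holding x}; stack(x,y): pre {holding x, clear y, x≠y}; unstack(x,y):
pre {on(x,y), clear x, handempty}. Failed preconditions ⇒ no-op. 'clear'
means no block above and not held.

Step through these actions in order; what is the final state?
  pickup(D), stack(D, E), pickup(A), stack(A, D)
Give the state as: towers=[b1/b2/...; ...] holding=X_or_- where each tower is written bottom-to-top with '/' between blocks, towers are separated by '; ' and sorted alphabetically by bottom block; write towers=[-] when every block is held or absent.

towers=[B; C/E/D/A] holding=-

step 1 (pickup(D)): towers=[A; B; C/E] holding=D
step 2 (stack(D, E)): towers=[A; B; C/E/D] holding=-
step 3 (pickup(A)): towers=[B; C/E/D] holding=A
step 4 (stack(A, D)): towers=[B; C/E/D/A] holding=-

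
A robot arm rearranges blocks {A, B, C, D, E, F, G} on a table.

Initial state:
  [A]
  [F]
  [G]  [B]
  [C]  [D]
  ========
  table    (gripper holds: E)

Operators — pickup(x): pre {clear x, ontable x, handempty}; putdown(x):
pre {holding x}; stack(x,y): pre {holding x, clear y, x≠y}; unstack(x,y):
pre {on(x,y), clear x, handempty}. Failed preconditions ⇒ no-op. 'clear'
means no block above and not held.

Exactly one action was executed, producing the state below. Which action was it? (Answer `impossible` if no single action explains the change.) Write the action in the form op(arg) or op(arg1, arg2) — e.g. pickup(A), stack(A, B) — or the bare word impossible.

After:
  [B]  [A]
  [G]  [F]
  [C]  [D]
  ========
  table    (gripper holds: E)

target: towers=[C/G/B; D/F/A] holding=E
        putdown(E) → towers=[C/G/F/A; D/B; E] holding=-
       stack(E, B) → towers=[C/G/F/A; D/B/E] holding=-
       stack(E, A) → towers=[C/G/F/A/E; D/B] holding=-
none of the 3 applicable actions match → impossible

impossible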